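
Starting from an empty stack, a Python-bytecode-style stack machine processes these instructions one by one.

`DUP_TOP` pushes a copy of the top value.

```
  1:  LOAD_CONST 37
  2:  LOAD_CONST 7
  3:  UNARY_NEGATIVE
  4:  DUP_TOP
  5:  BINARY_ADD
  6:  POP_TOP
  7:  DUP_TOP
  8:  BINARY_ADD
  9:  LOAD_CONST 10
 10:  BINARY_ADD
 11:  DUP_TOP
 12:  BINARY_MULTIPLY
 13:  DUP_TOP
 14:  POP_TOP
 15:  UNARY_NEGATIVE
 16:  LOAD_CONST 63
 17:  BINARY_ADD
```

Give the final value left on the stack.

-6993

LOAD_CONST 37   → [37]
LOAD_CONST 7    → [37, 7]
UNARY_NEGATIVE  → [37, -7]
DUP_TOP         → [37, -7, -7]
BINARY_ADD      → [37, -14]
POP_TOP         → [37]
DUP_TOP         → [37, 37]
BINARY_ADD      → [74]
LOAD_CONST 10   → [74, 10]
BINARY_ADD      → [84]
DUP_TOP         → [84, 84]
BINARY_MULTIPLY → [7056]
DUP_TOP         → [7056, 7056]
POP_TOP         → [7056]
UNARY_NEGATIVE  → [-7056]
LOAD_CONST 63   → [-7056, 63]
BINARY_ADD      → [-6993]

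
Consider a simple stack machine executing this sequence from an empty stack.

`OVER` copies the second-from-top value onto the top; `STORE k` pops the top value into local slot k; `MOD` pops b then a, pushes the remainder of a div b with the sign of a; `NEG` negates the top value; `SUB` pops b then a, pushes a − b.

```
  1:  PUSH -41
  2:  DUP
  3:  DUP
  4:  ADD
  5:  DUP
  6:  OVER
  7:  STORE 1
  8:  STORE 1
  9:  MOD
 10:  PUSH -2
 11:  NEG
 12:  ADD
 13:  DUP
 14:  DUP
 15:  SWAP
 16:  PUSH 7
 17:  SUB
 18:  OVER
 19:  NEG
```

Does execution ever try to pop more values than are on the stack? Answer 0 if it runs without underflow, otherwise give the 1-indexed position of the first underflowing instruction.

0

PUSH -41  -41
DUP       -41 -41
DUP       -41 -41 -41
ADD       -41 -82
DUP       -41 -82 -82
OVER      -41 -82 -82 -82
STORE 1   -41 -82 -82
STORE 1   -41 -82
MOD       -41
PUSH -2   -41 -2
NEG       -41 2
ADD       -39
DUP       -39 -39
DUP       -39 -39 -39
SWAP      -39 -39 -39
PUSH 7    -39 -39 -39 7
SUB       -39 -39 -46
OVER      -39 -39 -46 -39
NEG       -39 -39 -46 39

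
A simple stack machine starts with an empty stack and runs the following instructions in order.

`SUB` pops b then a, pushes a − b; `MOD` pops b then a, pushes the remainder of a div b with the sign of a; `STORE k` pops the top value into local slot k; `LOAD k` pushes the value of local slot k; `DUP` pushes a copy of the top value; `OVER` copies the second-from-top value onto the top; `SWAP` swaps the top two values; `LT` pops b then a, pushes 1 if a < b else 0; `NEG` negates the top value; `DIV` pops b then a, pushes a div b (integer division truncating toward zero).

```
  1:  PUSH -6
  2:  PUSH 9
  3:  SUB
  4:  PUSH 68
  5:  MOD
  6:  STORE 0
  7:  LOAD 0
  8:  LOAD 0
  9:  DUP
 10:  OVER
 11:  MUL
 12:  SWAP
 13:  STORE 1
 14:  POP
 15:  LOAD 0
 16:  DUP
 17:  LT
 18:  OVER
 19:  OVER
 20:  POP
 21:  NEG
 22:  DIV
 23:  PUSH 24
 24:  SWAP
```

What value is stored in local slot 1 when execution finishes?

-15

PUSH -6 → [-6]
PUSH 9  → [-6, 9]
SUB     → [-15]
PUSH 68 → [-15, 68]
MOD     → [-15]
STORE 0 → []
LOAD 0  → [-15]
LOAD 0  → [-15, -15]
DUP     → [-15, -15, -15]
OVER    → [-15, -15, -15, -15]
MUL     → [-15, -15, 225]
SWAP    → [-15, 225, -15]
STORE 1 → [-15, 225]
POP     → [-15]
LOAD 0  → [-15, -15]
DUP     → [-15, -15, -15]
LT      → [-15, 0]
OVER    → [-15, 0, -15]
OVER    → [-15, 0, -15, 0]
POP     → [-15, 0, -15]
NEG     → [-15, 0, 15]
DIV     → [-15, 0]
PUSH 24 → [-15, 0, 24]
SWAP    → [-15, 24, 0]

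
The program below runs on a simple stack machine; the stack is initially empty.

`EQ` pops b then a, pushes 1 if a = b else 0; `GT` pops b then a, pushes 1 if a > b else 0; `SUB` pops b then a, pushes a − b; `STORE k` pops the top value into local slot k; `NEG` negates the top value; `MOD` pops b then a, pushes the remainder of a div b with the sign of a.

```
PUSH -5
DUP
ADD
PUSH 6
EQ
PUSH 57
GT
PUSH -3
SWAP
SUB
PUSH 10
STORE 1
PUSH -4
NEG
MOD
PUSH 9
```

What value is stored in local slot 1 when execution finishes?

10

PUSH -5 -> [-5]
DUP     -> [-5, -5]
ADD     -> [-10]
PUSH 6  -> [-10, 6]
EQ      -> [0]
PUSH 57 -> [0, 57]
GT      -> [0]
PUSH -3 -> [0, -3]
SWAP    -> [-3, 0]
SUB     -> [-3]
PUSH 10 -> [-3, 10]
STORE 1 -> [-3]
PUSH -4 -> [-3, -4]
NEG     -> [-3, 4]
MOD     -> [-3]
PUSH 9  -> [-3, 9]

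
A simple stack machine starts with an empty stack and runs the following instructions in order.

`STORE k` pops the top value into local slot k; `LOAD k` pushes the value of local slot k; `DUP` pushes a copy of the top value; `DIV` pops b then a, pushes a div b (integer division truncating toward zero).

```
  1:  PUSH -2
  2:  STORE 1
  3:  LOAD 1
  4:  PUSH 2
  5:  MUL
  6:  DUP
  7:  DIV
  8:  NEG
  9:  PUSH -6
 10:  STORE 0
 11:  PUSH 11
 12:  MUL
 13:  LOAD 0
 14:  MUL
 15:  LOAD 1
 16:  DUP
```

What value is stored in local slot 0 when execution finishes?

-6

PUSH -2  -2
STORE 1  (empty)
LOAD 1   -2
PUSH 2   -2 2
MUL      -4
DUP      -4 -4
DIV      1
NEG      -1
PUSH -6  -1 -6
STORE 0  -1
PUSH 11  -1 11
MUL      -11
LOAD 0   -11 -6
MUL      66
LOAD 1   66 -2
DUP      66 -2 -2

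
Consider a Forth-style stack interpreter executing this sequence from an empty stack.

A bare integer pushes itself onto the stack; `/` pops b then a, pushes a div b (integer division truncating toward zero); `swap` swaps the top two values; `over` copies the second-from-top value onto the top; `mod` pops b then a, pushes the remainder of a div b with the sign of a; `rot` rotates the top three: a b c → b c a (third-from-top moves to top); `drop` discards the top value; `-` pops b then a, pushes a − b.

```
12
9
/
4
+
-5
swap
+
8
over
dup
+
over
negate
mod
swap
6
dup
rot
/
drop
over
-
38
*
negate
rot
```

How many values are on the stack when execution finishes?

3

12     : 12
9      : 12 9
/      : 1
4      : 1 4
+      : 5
-5     : 5 -5
swap   : -5 5
+      : 0
8      : 0 8
over   : 0 8 0
dup    : 0 8 0 0
+      : 0 8 0
over   : 0 8 0 8
negate : 0 8 0 -8
mod    : 0 8 0
swap   : 0 0 8
6      : 0 0 8 6
dup    : 0 0 8 6 6
rot    : 0 0 6 6 8
/      : 0 0 6 0
drop   : 0 0 6
over   : 0 0 6 0
-      : 0 0 6
38     : 0 0 6 38
*      : 0 0 228
negate : 0 0 -228
rot    : 0 -228 0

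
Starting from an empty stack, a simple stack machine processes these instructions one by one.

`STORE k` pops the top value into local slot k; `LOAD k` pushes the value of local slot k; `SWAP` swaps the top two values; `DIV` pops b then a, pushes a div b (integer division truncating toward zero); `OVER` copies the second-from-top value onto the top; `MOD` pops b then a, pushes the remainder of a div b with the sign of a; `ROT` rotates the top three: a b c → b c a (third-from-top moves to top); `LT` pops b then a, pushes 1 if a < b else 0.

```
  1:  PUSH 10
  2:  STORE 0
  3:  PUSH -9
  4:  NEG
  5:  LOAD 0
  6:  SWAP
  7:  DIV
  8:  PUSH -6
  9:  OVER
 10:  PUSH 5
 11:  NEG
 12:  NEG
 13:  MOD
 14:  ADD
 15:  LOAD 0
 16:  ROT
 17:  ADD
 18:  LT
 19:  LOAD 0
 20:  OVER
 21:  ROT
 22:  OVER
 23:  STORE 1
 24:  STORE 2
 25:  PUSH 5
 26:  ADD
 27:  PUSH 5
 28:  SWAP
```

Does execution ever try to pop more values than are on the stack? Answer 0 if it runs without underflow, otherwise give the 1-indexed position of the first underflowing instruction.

0

PUSH 10 → 10
STORE 0 → (empty)
PUSH -9 → -9
NEG     → 9
LOAD 0  → 9 10
SWAP    → 10 9
DIV     → 1
PUSH -6 → 1 -6
OVER    → 1 -6 1
PUSH 5  → 1 -6 1 5
NEG     → 1 -6 1 -5
NEG     → 1 -6 1 5
MOD     → 1 -6 1
ADD     → 1 -5
LOAD 0  → 1 -5 10
ROT     → -5 10 1
ADD     → -5 11
LT      → 1
LOAD 0  → 1 10
OVER    → 1 10 1
ROT     → 10 1 1
OVER    → 10 1 1 1
STORE 1 → 10 1 1
STORE 2 → 10 1
PUSH 5  → 10 1 5
ADD     → 10 6
PUSH 5  → 10 6 5
SWAP    → 10 5 6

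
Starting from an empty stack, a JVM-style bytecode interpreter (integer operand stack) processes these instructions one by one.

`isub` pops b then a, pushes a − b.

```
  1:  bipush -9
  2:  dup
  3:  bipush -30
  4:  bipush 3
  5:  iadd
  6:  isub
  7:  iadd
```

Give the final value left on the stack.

9

bipush -9   [-9]
dup         [-9, -9]
bipush -30  [-9, -9, -30]
bipush 3    [-9, -9, -30, 3]
iadd        [-9, -9, -27]
isub        [-9, 18]
iadd        [9]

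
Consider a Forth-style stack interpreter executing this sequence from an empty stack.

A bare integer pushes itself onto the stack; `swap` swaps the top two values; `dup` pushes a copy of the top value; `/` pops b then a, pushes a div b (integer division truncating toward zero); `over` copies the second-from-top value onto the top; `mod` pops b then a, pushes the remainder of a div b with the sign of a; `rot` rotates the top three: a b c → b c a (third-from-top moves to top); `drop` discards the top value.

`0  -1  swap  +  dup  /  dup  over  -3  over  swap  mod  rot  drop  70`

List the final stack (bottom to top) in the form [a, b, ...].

0    -> 0
-1   -> 0 -1
swap -> -1 0
+    -> -1
dup  -> -1 -1
/    -> 1
dup  -> 1 1
over -> 1 1 1
-3   -> 1 1 1 -3
over -> 1 1 1 -3 1
swap -> 1 1 1 1 -3
mod  -> 1 1 1 1
rot  -> 1 1 1 1
drop -> 1 1 1
70   -> 1 1 1 70

[1, 1, 1, 70]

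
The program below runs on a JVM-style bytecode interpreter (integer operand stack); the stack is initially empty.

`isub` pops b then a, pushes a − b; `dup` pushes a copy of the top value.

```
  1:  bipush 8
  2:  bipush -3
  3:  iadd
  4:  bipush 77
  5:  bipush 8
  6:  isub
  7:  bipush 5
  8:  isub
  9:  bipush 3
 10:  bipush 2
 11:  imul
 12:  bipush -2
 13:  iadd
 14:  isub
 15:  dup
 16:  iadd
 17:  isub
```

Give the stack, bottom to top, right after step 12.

bipush 8  -> 8
bipush -3 -> 8 -3
iadd      -> 5
bipush 77 -> 5 77
bipush 8  -> 5 77 8
isub      -> 5 69
bipush 5  -> 5 69 5
isub      -> 5 64
bipush 3  -> 5 64 3
bipush 2  -> 5 64 3 2
imul      -> 5 64 6
bipush -2 -> 5 64 6 -2

[5, 64, 6, -2]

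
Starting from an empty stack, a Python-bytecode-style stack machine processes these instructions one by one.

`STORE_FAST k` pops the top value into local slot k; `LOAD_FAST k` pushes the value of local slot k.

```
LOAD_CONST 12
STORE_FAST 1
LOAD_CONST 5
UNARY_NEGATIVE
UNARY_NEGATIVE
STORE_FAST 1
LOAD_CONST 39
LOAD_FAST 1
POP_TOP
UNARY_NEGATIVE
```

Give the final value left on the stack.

LOAD_CONST 12   12
STORE_FAST 1    (empty)
LOAD_CONST 5    5
UNARY_NEGATIVE  -5
UNARY_NEGATIVE  5
STORE_FAST 1    (empty)
LOAD_CONST 39   39
LOAD_FAST 1     39 5
POP_TOP         39
UNARY_NEGATIVE  -39

-39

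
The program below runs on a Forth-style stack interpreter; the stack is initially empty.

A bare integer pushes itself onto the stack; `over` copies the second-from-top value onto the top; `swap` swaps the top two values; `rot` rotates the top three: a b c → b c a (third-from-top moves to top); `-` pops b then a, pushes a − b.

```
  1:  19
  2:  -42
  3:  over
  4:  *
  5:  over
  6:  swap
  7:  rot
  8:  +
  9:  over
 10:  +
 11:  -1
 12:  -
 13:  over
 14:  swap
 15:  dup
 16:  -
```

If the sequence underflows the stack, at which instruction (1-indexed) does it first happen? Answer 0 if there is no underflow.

19   → 19
-42  → 19 -42
over → 19 -42 19
*    → 19 -798
over → 19 -798 19
swap → 19 19 -798
rot  → 19 -798 19
+    → 19 -779
over → 19 -779 19
+    → 19 -760
-1   → 19 -760 -1
-    → 19 -759
over → 19 -759 19
swap → 19 19 -759
dup  → 19 19 -759 -759
-    → 19 19 0

0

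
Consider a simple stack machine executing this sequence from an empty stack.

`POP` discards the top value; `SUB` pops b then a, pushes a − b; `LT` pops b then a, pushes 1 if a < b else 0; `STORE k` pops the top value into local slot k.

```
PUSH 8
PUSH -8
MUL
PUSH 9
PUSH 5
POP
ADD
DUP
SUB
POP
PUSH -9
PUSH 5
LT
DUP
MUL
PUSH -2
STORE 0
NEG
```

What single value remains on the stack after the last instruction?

-1

PUSH 8   8
PUSH -8  8 -8
MUL      -64
PUSH 9   -64 9
PUSH 5   -64 9 5
POP      -64 9
ADD      -55
DUP      -55 -55
SUB      0
POP      (empty)
PUSH -9  -9
PUSH 5   -9 5
LT       1
DUP      1 1
MUL      1
PUSH -2  1 -2
STORE 0  1
NEG      -1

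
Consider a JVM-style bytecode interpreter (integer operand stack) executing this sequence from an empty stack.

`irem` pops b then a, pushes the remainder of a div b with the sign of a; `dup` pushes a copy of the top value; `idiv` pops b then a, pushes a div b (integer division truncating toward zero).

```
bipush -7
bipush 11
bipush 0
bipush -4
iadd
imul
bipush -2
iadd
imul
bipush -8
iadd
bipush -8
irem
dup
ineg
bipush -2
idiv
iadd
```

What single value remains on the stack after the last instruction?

bipush -7  -7
bipush 11  -7 11
bipush 0   -7 11 0
bipush -4  -7 11 0 -4
iadd       -7 11 -4
imul       -7 -44
bipush -2  -7 -44 -2
iadd       -7 -46
imul       322
bipush -8  322 -8
iadd       314
bipush -8  314 -8
irem       2
dup        2 2
ineg       2 -2
bipush -2  2 -2 -2
idiv       2 1
iadd       3

3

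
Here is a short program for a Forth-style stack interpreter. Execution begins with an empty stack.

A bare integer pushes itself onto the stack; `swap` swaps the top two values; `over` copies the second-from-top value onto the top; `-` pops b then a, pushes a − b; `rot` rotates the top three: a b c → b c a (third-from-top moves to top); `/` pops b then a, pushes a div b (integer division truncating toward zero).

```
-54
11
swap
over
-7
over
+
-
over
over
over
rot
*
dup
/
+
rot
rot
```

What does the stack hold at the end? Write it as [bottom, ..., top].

-54  : [-54]
11   : [-54, 11]
swap : [11, -54]
over : [11, -54, 11]
-7   : [11, -54, 11, -7]
over : [11, -54, 11, -7, 11]
+    : [11, -54, 11, 4]
-    : [11, -54, 7]
over : [11, -54, 7, -54]
over : [11, -54, 7, -54, 7]
over : [11, -54, 7, -54, 7, -54]
rot  : [11, -54, 7, 7, -54, -54]
*    : [11, -54, 7, 7, 2916]
dup  : [11, -54, 7, 7, 2916, 2916]
/    : [11, -54, 7, 7, 1]
+    : [11, -54, 7, 8]
rot  : [11, 7, 8, -54]
rot  : [11, 8, -54, 7]

[11, 8, -54, 7]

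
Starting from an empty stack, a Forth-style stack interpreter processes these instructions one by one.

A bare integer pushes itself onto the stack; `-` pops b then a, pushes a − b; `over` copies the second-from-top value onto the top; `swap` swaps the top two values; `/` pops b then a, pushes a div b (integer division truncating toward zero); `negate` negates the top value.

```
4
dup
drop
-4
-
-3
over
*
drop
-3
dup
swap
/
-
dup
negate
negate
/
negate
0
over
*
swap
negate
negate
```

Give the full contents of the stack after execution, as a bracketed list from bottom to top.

4       4
dup     4 4
drop    4
-4      4 -4
-       8
-3      8 -3
over    8 -3 8
*       8 -24
drop    8
-3      8 -3
dup     8 -3 -3
swap    8 -3 -3
/       8 1
-       7
dup     7 7
negate  7 -7
negate  7 7
/       1
negate  -1
0       -1 0
over    -1 0 -1
*       -1 0
swap    0 -1
negate  0 1
negate  0 -1

[0, -1]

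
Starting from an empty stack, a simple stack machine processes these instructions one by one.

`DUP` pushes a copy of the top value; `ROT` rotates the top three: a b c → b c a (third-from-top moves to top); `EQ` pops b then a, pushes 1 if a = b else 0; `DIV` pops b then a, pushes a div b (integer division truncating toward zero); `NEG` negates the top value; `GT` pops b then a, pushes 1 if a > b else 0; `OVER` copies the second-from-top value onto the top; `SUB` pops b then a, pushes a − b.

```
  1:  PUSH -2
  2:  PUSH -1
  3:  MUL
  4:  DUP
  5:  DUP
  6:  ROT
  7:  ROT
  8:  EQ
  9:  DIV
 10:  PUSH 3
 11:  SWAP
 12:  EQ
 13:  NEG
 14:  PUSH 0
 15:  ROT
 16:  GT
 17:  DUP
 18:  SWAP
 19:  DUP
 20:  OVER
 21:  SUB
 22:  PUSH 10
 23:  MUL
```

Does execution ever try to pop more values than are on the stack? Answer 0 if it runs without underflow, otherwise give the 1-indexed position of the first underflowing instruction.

PUSH -2 : -2
PUSH -1 : -2 -1
MUL     : 2
DUP     : 2 2
DUP     : 2 2 2
ROT     : 2 2 2
ROT     : 2 2 2
EQ      : 2 1
DIV     : 2
PUSH 3  : 2 3
SWAP    : 3 2
EQ      : 0
NEG     : 0
PUSH 0  : 0 0
ROT  — needs 3 operands, stack has 2 → underflow

15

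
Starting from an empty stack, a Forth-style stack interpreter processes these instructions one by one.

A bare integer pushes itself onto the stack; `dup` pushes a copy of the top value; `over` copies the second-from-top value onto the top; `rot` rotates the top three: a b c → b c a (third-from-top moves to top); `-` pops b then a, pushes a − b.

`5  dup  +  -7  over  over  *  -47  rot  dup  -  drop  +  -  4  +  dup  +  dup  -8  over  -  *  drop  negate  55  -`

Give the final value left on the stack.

5       5
dup     5 5
+       10
-7      10 -7
over    10 -7 10
over    10 -7 10 -7
*       10 -7 -70
-47     10 -7 -70 -47
rot     10 -70 -47 -7
dup     10 -70 -47 -7 -7
-       10 -70 -47 0
drop    10 -70 -47
+       10 -117
-       127
4       127 4
+       131
dup     131 131
+       262
dup     262 262
-8      262 262 -8
over    262 262 -8 262
-       262 262 -270
*       262 -70740
drop    262
negate  -262
55      -262 55
-       -317

-317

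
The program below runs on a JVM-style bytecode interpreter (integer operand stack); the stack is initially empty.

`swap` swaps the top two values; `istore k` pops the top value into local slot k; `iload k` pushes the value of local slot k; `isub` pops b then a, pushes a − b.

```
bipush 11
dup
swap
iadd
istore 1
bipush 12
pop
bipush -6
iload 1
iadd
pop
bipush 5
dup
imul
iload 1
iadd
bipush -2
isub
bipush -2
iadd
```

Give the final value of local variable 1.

22

bipush 11  [11]
dup        [11, 11]
swap       [11, 11]
iadd       [22]
istore 1   []
bipush 12  [12]
pop        []
bipush -6  [-6]
iload 1    [-6, 22]
iadd       [16]
pop        []
bipush 5   [5]
dup        [5, 5]
imul       [25]
iload 1    [25, 22]
iadd       [47]
bipush -2  [47, -2]
isub       [49]
bipush -2  [49, -2]
iadd       [47]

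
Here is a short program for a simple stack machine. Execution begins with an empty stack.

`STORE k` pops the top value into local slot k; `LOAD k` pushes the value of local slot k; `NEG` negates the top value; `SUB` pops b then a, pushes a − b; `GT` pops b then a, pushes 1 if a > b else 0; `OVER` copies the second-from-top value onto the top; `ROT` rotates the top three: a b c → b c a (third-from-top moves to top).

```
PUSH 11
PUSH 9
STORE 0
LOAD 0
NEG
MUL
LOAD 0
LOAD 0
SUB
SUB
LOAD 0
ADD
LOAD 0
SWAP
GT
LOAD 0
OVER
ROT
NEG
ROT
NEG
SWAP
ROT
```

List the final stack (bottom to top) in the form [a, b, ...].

PUSH 11 : 11
PUSH 9  : 11 9
STORE 0 : 11
LOAD 0  : 11 9
NEG     : 11 -9
MUL     : -99
LOAD 0  : -99 9
LOAD 0  : -99 9 9
SUB     : -99 0
SUB     : -99
LOAD 0  : -99 9
ADD     : -90
LOAD 0  : -90 9
SWAP    : 9 -90
GT      : 1
LOAD 0  : 1 9
OVER    : 1 9 1
ROT     : 9 1 1
NEG     : 9 1 -1
ROT     : 1 -1 9
NEG     : 1 -1 -9
SWAP    : 1 -9 -1
ROT     : -9 -1 1

[-9, -1, 1]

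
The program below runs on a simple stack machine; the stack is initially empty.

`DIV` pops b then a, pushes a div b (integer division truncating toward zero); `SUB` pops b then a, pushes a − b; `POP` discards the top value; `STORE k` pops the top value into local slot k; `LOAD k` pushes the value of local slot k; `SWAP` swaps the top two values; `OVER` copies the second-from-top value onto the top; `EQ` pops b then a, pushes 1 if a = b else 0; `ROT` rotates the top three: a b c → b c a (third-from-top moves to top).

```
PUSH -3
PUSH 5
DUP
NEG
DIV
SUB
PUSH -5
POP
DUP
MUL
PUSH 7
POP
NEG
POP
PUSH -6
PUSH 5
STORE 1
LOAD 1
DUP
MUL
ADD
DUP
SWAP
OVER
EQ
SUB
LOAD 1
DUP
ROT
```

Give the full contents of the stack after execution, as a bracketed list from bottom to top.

[5, 5, 18]

PUSH -3 : -3
PUSH 5  : -3 5
DUP     : -3 5 5
NEG     : -3 5 -5
DIV     : -3 -1
SUB     : -2
PUSH -5 : -2 -5
POP     : -2
DUP     : -2 -2
MUL     : 4
PUSH 7  : 4 7
POP     : 4
NEG     : -4
POP     : (empty)
PUSH -6 : -6
PUSH 5  : -6 5
STORE 1 : -6
LOAD 1  : -6 5
DUP     : -6 5 5
MUL     : -6 25
ADD     : 19
DUP     : 19 19
SWAP    : 19 19
OVER    : 19 19 19
EQ      : 19 1
SUB     : 18
LOAD 1  : 18 5
DUP     : 18 5 5
ROT     : 5 5 18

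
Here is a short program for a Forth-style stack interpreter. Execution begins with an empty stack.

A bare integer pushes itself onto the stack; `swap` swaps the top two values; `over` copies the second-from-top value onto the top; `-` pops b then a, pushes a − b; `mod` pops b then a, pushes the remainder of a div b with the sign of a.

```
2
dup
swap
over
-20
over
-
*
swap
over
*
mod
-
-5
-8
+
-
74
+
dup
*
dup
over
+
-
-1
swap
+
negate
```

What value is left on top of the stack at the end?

2       2
dup     2 2
swap    2 2
over    2 2 2
-20     2 2 2 -20
over    2 2 2 -20 2
-       2 2 2 -22
*       2 2 -44
swap    2 -44 2
over    2 -44 2 -44
*       2 -44 -88
mod     2 -44
-       46
-5      46 -5
-8      46 -5 -8
+       46 -13
-       59
74      59 74
+       133
dup     133 133
*       17689
dup     17689 17689
over    17689 17689 17689
+       17689 35378
-       -17689
-1      -17689 -1
swap    -1 -17689
+       -17690
negate  17690

17690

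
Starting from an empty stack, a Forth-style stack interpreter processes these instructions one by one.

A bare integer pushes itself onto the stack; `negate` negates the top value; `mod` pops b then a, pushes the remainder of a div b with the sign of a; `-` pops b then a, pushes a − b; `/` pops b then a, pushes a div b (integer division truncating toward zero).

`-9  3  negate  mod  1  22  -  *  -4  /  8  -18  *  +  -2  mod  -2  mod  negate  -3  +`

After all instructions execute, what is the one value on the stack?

-3

-9     -> [-9]
3      -> [-9, 3]
negate -> [-9, -3]
mod    -> [0]
1      -> [0, 1]
22     -> [0, 1, 22]
-      -> [0, -21]
*      -> [0]
-4     -> [0, -4]
/      -> [0]
8      -> [0, 8]
-18    -> [0, 8, -18]
*      -> [0, -144]
+      -> [-144]
-2     -> [-144, -2]
mod    -> [0]
-2     -> [0, -2]
mod    -> [0]
negate -> [0]
-3     -> [0, -3]
+      -> [-3]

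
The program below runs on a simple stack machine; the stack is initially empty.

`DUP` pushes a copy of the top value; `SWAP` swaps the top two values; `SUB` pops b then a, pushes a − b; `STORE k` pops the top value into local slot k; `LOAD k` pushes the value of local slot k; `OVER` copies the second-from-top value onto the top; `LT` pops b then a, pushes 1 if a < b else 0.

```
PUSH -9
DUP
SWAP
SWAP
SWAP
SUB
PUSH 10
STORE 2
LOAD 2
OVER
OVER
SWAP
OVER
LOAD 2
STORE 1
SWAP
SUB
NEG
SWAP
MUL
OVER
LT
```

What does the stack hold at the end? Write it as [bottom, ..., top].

PUSH -9 -> [-9]
DUP     -> [-9, -9]
SWAP    -> [-9, -9]
SWAP    -> [-9, -9]
SWAP    -> [-9, -9]
SUB     -> [0]
PUSH 10 -> [0, 10]
STORE 2 -> [0]
LOAD 2  -> [0, 10]
OVER    -> [0, 10, 0]
OVER    -> [0, 10, 0, 10]
SWAP    -> [0, 10, 10, 0]
OVER    -> [0, 10, 10, 0, 10]
LOAD 2  -> [0, 10, 10, 0, 10, 10]
STORE 1 -> [0, 10, 10, 0, 10]
SWAP    -> [0, 10, 10, 10, 0]
SUB     -> [0, 10, 10, 10]
NEG     -> [0, 10, 10, -10]
SWAP    -> [0, 10, -10, 10]
MUL     -> [0, 10, -100]
OVER    -> [0, 10, -100, 10]
LT      -> [0, 10, 1]

[0, 10, 1]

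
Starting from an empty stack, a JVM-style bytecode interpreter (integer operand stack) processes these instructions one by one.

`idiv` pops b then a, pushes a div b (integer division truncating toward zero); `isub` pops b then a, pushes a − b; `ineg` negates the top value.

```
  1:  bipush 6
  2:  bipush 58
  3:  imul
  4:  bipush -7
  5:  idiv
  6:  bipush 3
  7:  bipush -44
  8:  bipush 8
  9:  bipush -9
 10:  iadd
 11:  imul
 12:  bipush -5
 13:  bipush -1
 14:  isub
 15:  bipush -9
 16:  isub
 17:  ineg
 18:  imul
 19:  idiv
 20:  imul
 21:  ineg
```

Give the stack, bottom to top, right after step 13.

[-49, 3, 44, -5, -1]

bipush 6    [6]
bipush 58   [6, 58]
imul        [348]
bipush -7   [348, -7]
idiv        [-49]
bipush 3    [-49, 3]
bipush -44  [-49, 3, -44]
bipush 8    [-49, 3, -44, 8]
bipush -9   [-49, 3, -44, 8, -9]
iadd        [-49, 3, -44, -1]
imul        [-49, 3, 44]
bipush -5   [-49, 3, 44, -5]
bipush -1   [-49, 3, 44, -5, -1]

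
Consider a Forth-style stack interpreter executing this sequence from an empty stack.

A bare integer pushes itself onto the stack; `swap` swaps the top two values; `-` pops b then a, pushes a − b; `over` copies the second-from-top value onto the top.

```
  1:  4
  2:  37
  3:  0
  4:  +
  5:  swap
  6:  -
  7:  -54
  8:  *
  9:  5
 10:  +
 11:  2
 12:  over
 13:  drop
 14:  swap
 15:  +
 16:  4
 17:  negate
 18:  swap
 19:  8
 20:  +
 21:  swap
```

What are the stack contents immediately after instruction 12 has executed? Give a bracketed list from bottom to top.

4    : 4
37   : 4 37
0    : 4 37 0
+    : 4 37
swap : 37 4
-    : 33
-54  : 33 -54
*    : -1782
5    : -1782 5
+    : -1777
2    : -1777 2
over : -1777 2 -1777

[-1777, 2, -1777]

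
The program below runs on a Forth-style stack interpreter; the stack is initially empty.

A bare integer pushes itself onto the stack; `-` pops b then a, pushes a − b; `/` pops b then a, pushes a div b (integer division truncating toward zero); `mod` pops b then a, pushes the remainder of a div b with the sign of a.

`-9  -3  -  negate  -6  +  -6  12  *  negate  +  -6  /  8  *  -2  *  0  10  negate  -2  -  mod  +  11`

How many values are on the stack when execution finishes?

2

-9     -> -9
-3     -> -9 -3
-      -> -6
negate -> 6
-6     -> 6 -6
+      -> 0
-6     -> 0 -6
12     -> 0 -6 12
*      -> 0 -72
negate -> 0 72
+      -> 72
-6     -> 72 -6
/      -> -12
8      -> -12 8
*      -> -96
-2     -> -96 -2
*      -> 192
0      -> 192 0
10     -> 192 0 10
negate -> 192 0 -10
-2     -> 192 0 -10 -2
-      -> 192 0 -8
mod    -> 192 0
+      -> 192
11     -> 192 11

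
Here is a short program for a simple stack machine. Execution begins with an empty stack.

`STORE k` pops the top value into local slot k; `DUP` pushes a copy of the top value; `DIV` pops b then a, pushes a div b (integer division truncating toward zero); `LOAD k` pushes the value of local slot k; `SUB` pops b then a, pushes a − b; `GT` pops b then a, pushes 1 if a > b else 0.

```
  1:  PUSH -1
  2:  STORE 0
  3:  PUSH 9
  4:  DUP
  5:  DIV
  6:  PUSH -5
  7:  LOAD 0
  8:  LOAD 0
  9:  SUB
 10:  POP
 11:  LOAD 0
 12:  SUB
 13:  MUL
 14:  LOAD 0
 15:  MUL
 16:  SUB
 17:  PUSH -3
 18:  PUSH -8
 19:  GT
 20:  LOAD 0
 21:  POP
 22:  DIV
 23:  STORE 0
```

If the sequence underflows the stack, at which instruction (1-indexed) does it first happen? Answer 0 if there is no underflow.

16

PUSH -1 : -1
STORE 0 : (empty)
PUSH 9  : 9
DUP     : 9 9
DIV     : 1
PUSH -5 : 1 -5
LOAD 0  : 1 -5 -1
LOAD 0  : 1 -5 -1 -1
SUB     : 1 -5 0
POP     : 1 -5
LOAD 0  : 1 -5 -1
SUB     : 1 -4
MUL     : -4
LOAD 0  : -4 -1
MUL     : 4
SUB  — needs 2 operands, stack has 1 → underflow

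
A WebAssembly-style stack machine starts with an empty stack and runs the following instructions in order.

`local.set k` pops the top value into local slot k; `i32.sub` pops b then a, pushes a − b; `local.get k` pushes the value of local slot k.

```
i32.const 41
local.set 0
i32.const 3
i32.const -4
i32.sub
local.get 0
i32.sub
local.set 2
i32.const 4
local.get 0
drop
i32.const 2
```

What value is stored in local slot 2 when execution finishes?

i32.const 41  [41]
local.set 0   []
i32.const 3   [3]
i32.const -4  [3, -4]
i32.sub       [7]
local.get 0   [7, 41]
i32.sub       [-34]
local.set 2   []
i32.const 4   [4]
local.get 0   [4, 41]
drop          [4]
i32.const 2   [4, 2]

-34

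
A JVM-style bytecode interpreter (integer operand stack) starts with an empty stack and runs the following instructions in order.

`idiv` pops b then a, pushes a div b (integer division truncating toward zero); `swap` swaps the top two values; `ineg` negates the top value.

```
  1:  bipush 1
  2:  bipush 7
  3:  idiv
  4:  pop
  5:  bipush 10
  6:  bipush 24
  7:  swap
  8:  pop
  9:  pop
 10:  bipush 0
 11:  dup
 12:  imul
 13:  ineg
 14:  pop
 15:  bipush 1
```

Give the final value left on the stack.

1

bipush 1  -> [1]
bipush 7  -> [1, 7]
idiv      -> [0]
pop       -> []
bipush 10 -> [10]
bipush 24 -> [10, 24]
swap      -> [24, 10]
pop       -> [24]
pop       -> []
bipush 0  -> [0]
dup       -> [0, 0]
imul      -> [0]
ineg      -> [0]
pop       -> []
bipush 1  -> [1]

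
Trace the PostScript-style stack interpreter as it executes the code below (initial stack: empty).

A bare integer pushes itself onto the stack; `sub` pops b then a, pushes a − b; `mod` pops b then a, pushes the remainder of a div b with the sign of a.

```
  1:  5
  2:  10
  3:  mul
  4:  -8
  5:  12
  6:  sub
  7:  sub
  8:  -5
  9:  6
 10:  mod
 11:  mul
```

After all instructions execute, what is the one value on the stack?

-350

5    [5]
10   [5, 10]
mul  [50]
-8   [50, -8]
12   [50, -8, 12]
sub  [50, -20]
sub  [70]
-5   [70, -5]
6    [70, -5, 6]
mod  [70, -5]
mul  [-350]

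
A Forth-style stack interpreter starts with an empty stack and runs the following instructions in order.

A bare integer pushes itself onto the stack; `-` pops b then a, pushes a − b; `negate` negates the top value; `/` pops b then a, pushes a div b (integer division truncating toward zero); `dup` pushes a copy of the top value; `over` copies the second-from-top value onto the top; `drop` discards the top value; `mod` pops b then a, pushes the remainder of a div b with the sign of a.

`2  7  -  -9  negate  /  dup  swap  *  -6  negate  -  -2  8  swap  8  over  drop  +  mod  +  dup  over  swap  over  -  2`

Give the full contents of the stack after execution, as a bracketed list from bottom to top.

2      -> [2]
7      -> [2, 7]
-      -> [-5]
-9     -> [-5, -9]
negate -> [-5, 9]
/      -> [0]
dup    -> [0, 0]
swap   -> [0, 0]
*      -> [0]
-6     -> [0, -6]
negate -> [0, 6]
-      -> [-6]
-2     -> [-6, -2]
8      -> [-6, -2, 8]
swap   -> [-6, 8, -2]
8      -> [-6, 8, -2, 8]
over   -> [-6, 8, -2, 8, -2]
drop   -> [-6, 8, -2, 8]
+      -> [-6, 8, 6]
mod    -> [-6, 2]
+      -> [-4]
dup    -> [-4, -4]
over   -> [-4, -4, -4]
swap   -> [-4, -4, -4]
over   -> [-4, -4, -4, -4]
-      -> [-4, -4, 0]
2      -> [-4, -4, 0, 2]

[-4, -4, 0, 2]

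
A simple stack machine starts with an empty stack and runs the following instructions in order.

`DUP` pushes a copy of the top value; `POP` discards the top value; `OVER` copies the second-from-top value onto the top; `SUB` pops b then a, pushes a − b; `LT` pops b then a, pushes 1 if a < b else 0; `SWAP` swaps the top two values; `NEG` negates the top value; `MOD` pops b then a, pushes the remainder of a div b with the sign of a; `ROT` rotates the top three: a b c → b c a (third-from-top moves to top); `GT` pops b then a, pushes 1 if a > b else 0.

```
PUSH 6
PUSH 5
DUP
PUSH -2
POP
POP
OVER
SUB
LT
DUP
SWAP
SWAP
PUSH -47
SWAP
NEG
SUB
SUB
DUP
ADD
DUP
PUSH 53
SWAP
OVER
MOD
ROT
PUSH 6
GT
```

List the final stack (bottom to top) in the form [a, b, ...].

PUSH 6   -> 6
PUSH 5   -> 6 5
DUP      -> 6 5 5
PUSH -2  -> 6 5 5 -2
POP      -> 6 5 5
POP      -> 6 5
OVER     -> 6 5 6
SUB      -> 6 -1
LT       -> 0
DUP      -> 0 0
SWAP     -> 0 0
SWAP     -> 0 0
PUSH -47 -> 0 0 -47
SWAP     -> 0 -47 0
NEG      -> 0 -47 0
SUB      -> 0 -47
SUB      -> 47
DUP      -> 47 47
ADD      -> 94
DUP      -> 94 94
PUSH 53  -> 94 94 53
SWAP     -> 94 53 94
OVER     -> 94 53 94 53
MOD      -> 94 53 41
ROT      -> 53 41 94
PUSH 6   -> 53 41 94 6
GT       -> 53 41 1

[53, 41, 1]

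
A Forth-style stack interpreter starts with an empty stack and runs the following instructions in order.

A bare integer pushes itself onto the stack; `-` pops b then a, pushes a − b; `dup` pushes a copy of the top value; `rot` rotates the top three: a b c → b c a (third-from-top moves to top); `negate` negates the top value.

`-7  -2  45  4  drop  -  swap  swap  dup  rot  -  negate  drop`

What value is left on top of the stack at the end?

-7     -> -7
-2     -> -7 -2
45     -> -7 -2 45
4      -> -7 -2 45 4
drop   -> -7 -2 45
-      -> -7 -47
swap   -> -47 -7
swap   -> -7 -47
dup    -> -7 -47 -47
rot    -> -47 -47 -7
-      -> -47 -40
negate -> -47 40
drop   -> -47

-47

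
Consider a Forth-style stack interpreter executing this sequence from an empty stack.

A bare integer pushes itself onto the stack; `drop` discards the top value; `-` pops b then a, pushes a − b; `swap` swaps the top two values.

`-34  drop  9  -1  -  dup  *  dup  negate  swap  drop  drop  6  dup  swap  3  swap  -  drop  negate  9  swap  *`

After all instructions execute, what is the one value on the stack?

-34    : -34
drop   : (empty)
9      : 9
-1     : 9 -1
-      : 10
dup    : 10 10
*      : 100
dup    : 100 100
negate : 100 -100
swap   : -100 100
drop   : -100
drop   : (empty)
6      : 6
dup    : 6 6
swap   : 6 6
3      : 6 6 3
swap   : 6 3 6
-      : 6 -3
drop   : 6
negate : -6
9      : -6 9
swap   : 9 -6
*      : -54

-54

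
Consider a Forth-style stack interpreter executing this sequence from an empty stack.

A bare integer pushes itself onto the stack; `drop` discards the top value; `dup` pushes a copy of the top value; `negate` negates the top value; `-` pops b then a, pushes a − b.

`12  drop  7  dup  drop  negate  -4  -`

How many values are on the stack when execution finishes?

12     : [12]
drop   : []
7      : [7]
dup    : [7, 7]
drop   : [7]
negate : [-7]
-4     : [-7, -4]
-      : [-3]

1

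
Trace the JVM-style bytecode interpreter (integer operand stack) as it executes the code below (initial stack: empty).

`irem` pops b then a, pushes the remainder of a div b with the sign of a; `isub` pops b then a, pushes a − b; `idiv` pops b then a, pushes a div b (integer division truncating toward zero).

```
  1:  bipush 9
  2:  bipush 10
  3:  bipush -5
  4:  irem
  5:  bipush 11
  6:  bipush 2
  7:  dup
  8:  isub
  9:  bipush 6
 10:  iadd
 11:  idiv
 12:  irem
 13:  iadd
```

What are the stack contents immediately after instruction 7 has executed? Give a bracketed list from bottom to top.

[9, 0, 11, 2, 2]

bipush 9  : [9]
bipush 10 : [9, 10]
bipush -5 : [9, 10, -5]
irem      : [9, 0]
bipush 11 : [9, 0, 11]
bipush 2  : [9, 0, 11, 2]
dup       : [9, 0, 11, 2, 2]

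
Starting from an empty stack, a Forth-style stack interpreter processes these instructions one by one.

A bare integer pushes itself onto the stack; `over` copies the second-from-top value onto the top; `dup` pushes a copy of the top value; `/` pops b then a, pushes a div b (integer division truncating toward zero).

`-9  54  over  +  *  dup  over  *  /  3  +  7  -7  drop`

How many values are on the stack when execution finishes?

-9   → [-9]
54   → [-9, 54]
over → [-9, 54, -9]
+    → [-9, 45]
*    → [-405]
dup  → [-405, -405]
over → [-405, -405, -405]
*    → [-405, 164025]
/    → [0]
3    → [0, 3]
+    → [3]
7    → [3, 7]
-7   → [3, 7, -7]
drop → [3, 7]

2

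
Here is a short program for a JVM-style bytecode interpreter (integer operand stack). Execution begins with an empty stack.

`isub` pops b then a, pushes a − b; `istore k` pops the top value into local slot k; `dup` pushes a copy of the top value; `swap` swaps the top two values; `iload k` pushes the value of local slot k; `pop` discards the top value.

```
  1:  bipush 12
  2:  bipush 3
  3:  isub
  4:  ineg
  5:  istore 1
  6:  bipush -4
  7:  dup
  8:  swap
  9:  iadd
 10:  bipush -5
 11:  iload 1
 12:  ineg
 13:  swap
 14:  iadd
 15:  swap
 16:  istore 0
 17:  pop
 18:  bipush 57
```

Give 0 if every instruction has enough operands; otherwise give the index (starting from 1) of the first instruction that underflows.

bipush 12 -> 12
bipush 3  -> 12 3
isub      -> 9
ineg      -> -9
istore 1  -> (empty)
bipush -4 -> -4
dup       -> -4 -4
swap      -> -4 -4
iadd      -> -8
bipush -5 -> -8 -5
iload 1   -> -8 -5 -9
ineg      -> -8 -5 9
swap      -> -8 9 -5
iadd      -> -8 4
swap      -> 4 -8
istore 0  -> 4
pop       -> (empty)
bipush 57 -> 57

0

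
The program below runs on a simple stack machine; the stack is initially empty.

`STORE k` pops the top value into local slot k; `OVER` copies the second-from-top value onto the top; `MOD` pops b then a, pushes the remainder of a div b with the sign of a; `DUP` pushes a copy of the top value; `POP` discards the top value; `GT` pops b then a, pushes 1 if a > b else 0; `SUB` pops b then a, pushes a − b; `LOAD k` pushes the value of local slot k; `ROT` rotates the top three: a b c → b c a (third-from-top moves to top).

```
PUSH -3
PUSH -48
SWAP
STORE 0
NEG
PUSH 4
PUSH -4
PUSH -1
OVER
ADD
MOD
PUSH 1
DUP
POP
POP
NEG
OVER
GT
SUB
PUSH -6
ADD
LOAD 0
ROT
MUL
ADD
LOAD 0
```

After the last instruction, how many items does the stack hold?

2

PUSH -3  : [-3]
PUSH -48 : [-3, -48]
SWAP     : [-48, -3]
STORE 0  : [-48]
NEG      : [48]
PUSH 4   : [48, 4]
PUSH -4  : [48, 4, -4]
PUSH -1  : [48, 4, -4, -1]
OVER     : [48, 4, -4, -1, -4]
ADD      : [48, 4, -4, -5]
MOD      : [48, 4, -4]
PUSH 1   : [48, 4, -4, 1]
DUP      : [48, 4, -4, 1, 1]
POP      : [48, 4, -4, 1]
POP      : [48, 4, -4]
NEG      : [48, 4, 4]
OVER     : [48, 4, 4, 4]
GT       : [48, 4, 0]
SUB      : [48, 4]
PUSH -6  : [48, 4, -6]
ADD      : [48, -2]
LOAD 0   : [48, -2, -3]
ROT      : [-2, -3, 48]
MUL      : [-2, -144]
ADD      : [-146]
LOAD 0   : [-146, -3]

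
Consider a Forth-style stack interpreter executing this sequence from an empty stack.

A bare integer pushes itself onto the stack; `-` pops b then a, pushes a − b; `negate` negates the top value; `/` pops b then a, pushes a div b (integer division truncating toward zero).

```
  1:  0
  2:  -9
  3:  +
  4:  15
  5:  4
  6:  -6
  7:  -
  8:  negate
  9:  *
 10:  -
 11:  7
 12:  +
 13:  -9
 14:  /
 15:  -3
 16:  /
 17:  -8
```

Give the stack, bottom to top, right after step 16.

[5]

0      -> [0]
-9     -> [0, -9]
+      -> [-9]
15     -> [-9, 15]
4      -> [-9, 15, 4]
-6     -> [-9, 15, 4, -6]
-      -> [-9, 15, 10]
negate -> [-9, 15, -10]
*      -> [-9, -150]
-      -> [141]
7      -> [141, 7]
+      -> [148]
-9     -> [148, -9]
/      -> [-16]
-3     -> [-16, -3]
/      -> [5]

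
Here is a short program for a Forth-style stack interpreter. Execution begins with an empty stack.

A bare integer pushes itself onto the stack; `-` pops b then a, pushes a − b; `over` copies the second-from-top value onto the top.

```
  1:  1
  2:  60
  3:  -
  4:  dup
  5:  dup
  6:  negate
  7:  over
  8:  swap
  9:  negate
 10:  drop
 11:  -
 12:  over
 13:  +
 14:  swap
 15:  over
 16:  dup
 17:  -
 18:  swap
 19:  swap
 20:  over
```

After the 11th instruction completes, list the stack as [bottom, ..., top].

[-59, 0]

1      : [1]
60     : [1, 60]
-      : [-59]
dup    : [-59, -59]
dup    : [-59, -59, -59]
negate : [-59, -59, 59]
over   : [-59, -59, 59, -59]
swap   : [-59, -59, -59, 59]
negate : [-59, -59, -59, -59]
drop   : [-59, -59, -59]
-      : [-59, 0]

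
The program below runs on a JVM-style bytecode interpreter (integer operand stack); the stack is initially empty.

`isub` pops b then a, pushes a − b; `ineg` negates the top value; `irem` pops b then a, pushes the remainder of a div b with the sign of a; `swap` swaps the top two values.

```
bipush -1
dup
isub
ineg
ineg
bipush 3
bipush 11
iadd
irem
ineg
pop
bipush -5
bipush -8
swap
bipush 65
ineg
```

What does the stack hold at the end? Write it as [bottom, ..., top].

bipush -1 → -1
dup       → -1 -1
isub      → 0
ineg      → 0
ineg      → 0
bipush 3  → 0 3
bipush 11 → 0 3 11
iadd      → 0 14
irem      → 0
ineg      → 0
pop       → (empty)
bipush -5 → -5
bipush -8 → -5 -8
swap      → -8 -5
bipush 65 → -8 -5 65
ineg      → -8 -5 -65

[-8, -5, -65]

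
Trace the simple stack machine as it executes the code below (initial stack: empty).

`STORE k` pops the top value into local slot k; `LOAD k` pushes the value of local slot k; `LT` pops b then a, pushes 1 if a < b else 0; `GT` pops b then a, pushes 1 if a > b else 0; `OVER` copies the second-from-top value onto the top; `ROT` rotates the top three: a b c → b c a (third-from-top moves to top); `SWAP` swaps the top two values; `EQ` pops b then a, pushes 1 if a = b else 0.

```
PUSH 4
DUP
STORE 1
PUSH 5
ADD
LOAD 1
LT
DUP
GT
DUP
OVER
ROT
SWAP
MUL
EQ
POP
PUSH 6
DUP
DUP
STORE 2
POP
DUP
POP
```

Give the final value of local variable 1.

PUSH 4  → [4]
DUP     → [4, 4]
STORE 1 → [4]
PUSH 5  → [4, 5]
ADD     → [9]
LOAD 1  → [9, 4]
LT      → [0]
DUP     → [0, 0]
GT      → [0]
DUP     → [0, 0]
OVER    → [0, 0, 0]
ROT     → [0, 0, 0]
SWAP    → [0, 0, 0]
MUL     → [0, 0]
EQ      → [1]
POP     → []
PUSH 6  → [6]
DUP     → [6, 6]
DUP     → [6, 6, 6]
STORE 2 → [6, 6]
POP     → [6]
DUP     → [6, 6]
POP     → [6]

4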